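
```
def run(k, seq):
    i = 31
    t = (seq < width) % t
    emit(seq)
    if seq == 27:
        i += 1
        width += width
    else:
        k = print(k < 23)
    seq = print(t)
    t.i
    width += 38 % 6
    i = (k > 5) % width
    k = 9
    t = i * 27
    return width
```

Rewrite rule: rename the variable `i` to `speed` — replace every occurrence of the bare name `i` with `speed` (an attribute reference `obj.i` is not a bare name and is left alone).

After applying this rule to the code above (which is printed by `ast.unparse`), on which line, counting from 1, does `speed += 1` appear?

Transformed code:
def run(k, seq):
    speed = 31
    t = (seq < width) % t
    emit(seq)
    if seq == 27:
        speed += 1
        width += width
    else:
        k = print(k < 23)
    seq = print(t)
    t.i
    width += 38 % 6
    speed = (k > 5) % width
    k = 9
    t = speed * 27
    return width

6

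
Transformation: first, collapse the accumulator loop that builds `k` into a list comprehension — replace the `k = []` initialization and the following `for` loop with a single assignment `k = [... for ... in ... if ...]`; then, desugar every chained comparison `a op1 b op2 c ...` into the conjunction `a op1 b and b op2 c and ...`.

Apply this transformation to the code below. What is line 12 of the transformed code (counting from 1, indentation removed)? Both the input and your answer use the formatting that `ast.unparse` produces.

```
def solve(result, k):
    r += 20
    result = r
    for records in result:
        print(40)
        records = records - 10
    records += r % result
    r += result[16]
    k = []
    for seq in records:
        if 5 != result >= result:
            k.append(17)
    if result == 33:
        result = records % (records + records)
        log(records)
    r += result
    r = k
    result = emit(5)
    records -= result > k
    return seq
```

log(records)

Transformed code:
def solve(result, k):
    r += 20
    result = r
    for records in result:
        print(40)
        records = records - 10
    records += r % result
    r += result[16]
    k = [17 for seq in records if 5 != result and result >= result]
    if result == 33:
        result = records % (records + records)
        log(records)
    r += result
    r = k
    result = emit(5)
    records -= result > k
    return seq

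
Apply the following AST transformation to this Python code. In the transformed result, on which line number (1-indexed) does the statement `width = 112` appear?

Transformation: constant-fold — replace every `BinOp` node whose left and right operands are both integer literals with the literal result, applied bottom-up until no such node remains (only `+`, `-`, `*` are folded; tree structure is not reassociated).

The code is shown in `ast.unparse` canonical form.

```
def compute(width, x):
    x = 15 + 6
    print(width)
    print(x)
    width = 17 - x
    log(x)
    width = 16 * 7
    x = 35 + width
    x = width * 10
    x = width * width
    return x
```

Transformed code:
def compute(width, x):
    x = 21
    print(width)
    print(x)
    width = 17 - x
    log(x)
    width = 112
    x = 35 + width
    x = width * 10
    x = width * width
    return x

7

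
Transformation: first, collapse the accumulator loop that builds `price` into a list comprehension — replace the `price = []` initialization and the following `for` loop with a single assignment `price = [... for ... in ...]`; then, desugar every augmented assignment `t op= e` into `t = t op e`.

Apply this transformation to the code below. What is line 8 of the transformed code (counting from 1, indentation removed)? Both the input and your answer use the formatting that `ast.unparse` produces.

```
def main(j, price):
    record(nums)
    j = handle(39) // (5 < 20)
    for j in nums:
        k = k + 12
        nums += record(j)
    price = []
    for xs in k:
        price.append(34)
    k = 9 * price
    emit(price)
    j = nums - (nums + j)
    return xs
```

Transformed code:
def main(j, price):
    record(nums)
    j = handle(39) // (5 < 20)
    for j in nums:
        k = k + 12
        nums = nums + record(j)
    price = [34 for xs in k]
    k = 9 * price
    emit(price)
    j = nums - (nums + j)
    return xs

k = 9 * price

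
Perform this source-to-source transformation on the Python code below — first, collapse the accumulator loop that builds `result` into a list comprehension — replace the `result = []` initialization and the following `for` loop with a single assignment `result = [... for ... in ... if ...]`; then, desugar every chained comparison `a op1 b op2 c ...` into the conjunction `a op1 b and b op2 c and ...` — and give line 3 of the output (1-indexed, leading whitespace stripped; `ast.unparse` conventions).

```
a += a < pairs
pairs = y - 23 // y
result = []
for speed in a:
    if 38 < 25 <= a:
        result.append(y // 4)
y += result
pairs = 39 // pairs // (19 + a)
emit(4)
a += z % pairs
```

Transformed code:
a += a < pairs
pairs = y - 23 // y
result = [y // 4 for speed in a if 38 < 25 and 25 <= a]
y += result
pairs = 39 // pairs // (19 + a)
emit(4)
a += z % pairs

result = [y // 4 for speed in a if 38 < 25 and 25 <= a]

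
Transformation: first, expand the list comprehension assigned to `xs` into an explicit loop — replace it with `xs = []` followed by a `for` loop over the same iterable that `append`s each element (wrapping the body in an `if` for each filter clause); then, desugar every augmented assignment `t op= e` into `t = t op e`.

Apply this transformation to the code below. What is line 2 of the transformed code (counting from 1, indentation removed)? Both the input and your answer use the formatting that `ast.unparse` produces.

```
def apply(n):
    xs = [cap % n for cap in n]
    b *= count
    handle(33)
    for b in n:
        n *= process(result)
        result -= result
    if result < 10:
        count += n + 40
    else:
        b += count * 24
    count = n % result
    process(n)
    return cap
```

Transformed code:
def apply(n):
    xs = []
    for cap in n:
        xs.append(cap % n)
    b = b * count
    handle(33)
    for b in n:
        n = n * process(result)
        result = result - result
    if result < 10:
        count = count + (n + 40)
    else:
        b = b + count * 24
    count = n % result
    process(n)
    return cap

xs = []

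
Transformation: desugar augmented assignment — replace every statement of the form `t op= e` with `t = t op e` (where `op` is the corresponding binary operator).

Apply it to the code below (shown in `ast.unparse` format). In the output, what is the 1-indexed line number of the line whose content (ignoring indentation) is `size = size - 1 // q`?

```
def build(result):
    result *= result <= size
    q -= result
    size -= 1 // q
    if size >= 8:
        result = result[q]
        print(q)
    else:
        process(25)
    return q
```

4

Transformed code:
def build(result):
    result = result * (result <= size)
    q = q - result
    size = size - 1 // q
    if size >= 8:
        result = result[q]
        print(q)
    else:
        process(25)
    return q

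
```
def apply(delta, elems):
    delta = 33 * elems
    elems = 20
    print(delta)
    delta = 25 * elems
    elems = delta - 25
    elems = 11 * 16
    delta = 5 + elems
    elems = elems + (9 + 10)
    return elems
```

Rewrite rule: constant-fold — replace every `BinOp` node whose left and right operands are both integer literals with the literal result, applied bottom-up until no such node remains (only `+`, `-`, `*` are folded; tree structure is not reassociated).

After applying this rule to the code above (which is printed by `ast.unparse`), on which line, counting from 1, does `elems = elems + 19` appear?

Transformed code:
def apply(delta, elems):
    delta = 33 * elems
    elems = 20
    print(delta)
    delta = 25 * elems
    elems = delta - 25
    elems = 176
    delta = 5 + elems
    elems = elems + 19
    return elems

9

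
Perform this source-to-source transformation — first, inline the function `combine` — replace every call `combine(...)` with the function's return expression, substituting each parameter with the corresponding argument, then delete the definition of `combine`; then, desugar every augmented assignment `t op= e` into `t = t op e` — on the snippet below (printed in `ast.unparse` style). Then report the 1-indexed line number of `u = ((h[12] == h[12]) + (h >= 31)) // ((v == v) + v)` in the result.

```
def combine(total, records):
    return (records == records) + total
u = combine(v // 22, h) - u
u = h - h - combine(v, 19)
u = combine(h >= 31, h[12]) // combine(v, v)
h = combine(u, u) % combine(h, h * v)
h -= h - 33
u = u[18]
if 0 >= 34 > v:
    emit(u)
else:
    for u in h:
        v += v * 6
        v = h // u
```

Transformed code:
u = (h == h) + v // 22 - u
u = h - h - ((19 == 19) + v)
u = ((h[12] == h[12]) + (h >= 31)) // ((v == v) + v)
h = ((u == u) + u) % ((h * v == h * v) + h)
h = h - (h - 33)
u = u[18]
if 0 >= 34 > v:
    emit(u)
else:
    for u in h:
        v = v + v * 6
        v = h // u

3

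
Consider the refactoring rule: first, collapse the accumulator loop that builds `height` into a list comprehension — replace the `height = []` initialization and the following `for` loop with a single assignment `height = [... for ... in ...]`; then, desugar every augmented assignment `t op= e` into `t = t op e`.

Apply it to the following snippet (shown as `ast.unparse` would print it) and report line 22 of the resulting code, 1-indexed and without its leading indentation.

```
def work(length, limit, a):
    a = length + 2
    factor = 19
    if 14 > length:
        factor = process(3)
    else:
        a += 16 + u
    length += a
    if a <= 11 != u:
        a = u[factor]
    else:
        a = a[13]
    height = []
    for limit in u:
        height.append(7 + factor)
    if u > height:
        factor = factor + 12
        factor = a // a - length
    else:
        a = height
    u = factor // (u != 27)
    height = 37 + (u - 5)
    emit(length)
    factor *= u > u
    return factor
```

factor = factor * (u > u)

Transformed code:
def work(length, limit, a):
    a = length + 2
    factor = 19
    if 14 > length:
        factor = process(3)
    else:
        a = a + (16 + u)
    length = length + a
    if a <= 11 != u:
        a = u[factor]
    else:
        a = a[13]
    height = [7 + factor for limit in u]
    if u > height:
        factor = factor + 12
        factor = a // a - length
    else:
        a = height
    u = factor // (u != 27)
    height = 37 + (u - 5)
    emit(length)
    factor = factor * (u > u)
    return factor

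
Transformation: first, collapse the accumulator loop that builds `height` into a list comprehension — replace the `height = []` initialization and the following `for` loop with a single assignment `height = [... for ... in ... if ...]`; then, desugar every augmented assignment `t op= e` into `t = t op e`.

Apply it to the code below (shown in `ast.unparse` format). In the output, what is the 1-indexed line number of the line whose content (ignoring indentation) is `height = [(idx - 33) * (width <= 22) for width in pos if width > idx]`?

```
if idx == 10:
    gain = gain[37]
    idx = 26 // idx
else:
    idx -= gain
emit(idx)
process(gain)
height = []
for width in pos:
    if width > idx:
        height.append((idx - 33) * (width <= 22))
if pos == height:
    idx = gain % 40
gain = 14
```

Transformed code:
if idx == 10:
    gain = gain[37]
    idx = 26 // idx
else:
    idx = idx - gain
emit(idx)
process(gain)
height = [(idx - 33) * (width <= 22) for width in pos if width > idx]
if pos == height:
    idx = gain % 40
gain = 14

8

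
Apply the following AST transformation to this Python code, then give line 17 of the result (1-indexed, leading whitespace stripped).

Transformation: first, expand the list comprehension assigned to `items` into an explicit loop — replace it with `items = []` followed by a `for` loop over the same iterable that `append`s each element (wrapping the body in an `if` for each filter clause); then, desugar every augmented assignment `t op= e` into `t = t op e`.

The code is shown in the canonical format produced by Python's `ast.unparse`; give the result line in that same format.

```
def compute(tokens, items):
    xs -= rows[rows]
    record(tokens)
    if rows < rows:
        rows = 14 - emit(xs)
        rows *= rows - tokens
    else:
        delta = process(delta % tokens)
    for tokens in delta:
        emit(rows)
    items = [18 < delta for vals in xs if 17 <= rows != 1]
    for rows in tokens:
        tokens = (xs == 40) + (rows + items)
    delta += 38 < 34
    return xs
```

delta = delta + (38 < 34)

Transformed code:
def compute(tokens, items):
    xs = xs - rows[rows]
    record(tokens)
    if rows < rows:
        rows = 14 - emit(xs)
        rows = rows * (rows - tokens)
    else:
        delta = process(delta % tokens)
    for tokens in delta:
        emit(rows)
    items = []
    for vals in xs:
        if 17 <= rows != 1:
            items.append(18 < delta)
    for rows in tokens:
        tokens = (xs == 40) + (rows + items)
    delta = delta + (38 < 34)
    return xs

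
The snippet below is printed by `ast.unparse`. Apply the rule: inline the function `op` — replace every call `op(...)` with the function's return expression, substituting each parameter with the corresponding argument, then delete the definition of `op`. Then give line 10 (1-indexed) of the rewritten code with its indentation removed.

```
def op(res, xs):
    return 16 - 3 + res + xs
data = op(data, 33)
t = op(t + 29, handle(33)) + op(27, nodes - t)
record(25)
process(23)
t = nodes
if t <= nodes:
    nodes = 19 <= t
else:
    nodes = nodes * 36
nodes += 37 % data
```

Transformed code:
data = 16 - 3 + data + 33
t = 16 - 3 + (t + 29) + handle(33) + (16 - 3 + 27 + (nodes - t))
record(25)
process(23)
t = nodes
if t <= nodes:
    nodes = 19 <= t
else:
    nodes = nodes * 36
nodes += 37 % data

nodes += 37 % data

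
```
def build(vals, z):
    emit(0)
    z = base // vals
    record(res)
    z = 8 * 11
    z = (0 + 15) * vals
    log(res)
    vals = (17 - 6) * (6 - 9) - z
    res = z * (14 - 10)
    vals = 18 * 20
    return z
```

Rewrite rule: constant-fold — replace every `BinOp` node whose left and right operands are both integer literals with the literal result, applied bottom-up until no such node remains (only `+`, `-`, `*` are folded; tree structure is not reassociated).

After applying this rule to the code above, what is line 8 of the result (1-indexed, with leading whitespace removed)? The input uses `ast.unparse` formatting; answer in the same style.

Transformed code:
def build(vals, z):
    emit(0)
    z = base // vals
    record(res)
    z = 88
    z = 15 * vals
    log(res)
    vals = -33 - z
    res = z * 4
    vals = 360
    return z

vals = -33 - z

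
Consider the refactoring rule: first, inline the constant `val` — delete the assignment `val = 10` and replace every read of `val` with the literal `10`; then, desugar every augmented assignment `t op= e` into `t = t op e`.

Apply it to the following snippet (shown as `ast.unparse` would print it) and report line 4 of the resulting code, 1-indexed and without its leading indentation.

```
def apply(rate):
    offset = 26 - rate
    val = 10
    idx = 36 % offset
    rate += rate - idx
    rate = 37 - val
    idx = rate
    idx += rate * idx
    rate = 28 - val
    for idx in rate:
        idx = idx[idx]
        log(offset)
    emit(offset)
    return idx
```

rate = rate + (rate - idx)

Transformed code:
def apply(rate):
    offset = 26 - rate
    idx = 36 % offset
    rate = rate + (rate - idx)
    rate = 37 - 10
    idx = rate
    idx = idx + rate * idx
    rate = 28 - 10
    for idx in rate:
        idx = idx[idx]
        log(offset)
    emit(offset)
    return idx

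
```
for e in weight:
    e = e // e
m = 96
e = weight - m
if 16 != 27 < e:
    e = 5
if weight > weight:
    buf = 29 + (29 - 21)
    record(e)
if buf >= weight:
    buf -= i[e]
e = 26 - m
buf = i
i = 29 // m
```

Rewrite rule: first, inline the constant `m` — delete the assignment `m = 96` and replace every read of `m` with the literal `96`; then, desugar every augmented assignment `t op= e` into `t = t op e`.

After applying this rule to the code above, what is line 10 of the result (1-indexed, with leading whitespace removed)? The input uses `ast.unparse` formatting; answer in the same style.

buf = buf - i[e]

Transformed code:
for e in weight:
    e = e // e
e = weight - 96
if 16 != 27 < e:
    e = 5
if weight > weight:
    buf = 29 + (29 - 21)
    record(e)
if buf >= weight:
    buf = buf - i[e]
e = 26 - 96
buf = i
i = 29 // 96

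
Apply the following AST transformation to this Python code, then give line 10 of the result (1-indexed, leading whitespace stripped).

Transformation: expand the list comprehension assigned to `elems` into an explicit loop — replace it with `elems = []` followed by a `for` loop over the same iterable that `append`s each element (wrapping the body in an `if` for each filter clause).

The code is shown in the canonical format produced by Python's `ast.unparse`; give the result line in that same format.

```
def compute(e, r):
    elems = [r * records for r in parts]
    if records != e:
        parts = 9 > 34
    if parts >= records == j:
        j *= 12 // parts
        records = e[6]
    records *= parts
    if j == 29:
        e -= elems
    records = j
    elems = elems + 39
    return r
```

Transformed code:
def compute(e, r):
    elems = []
    for r in parts:
        elems.append(r * records)
    if records != e:
        parts = 9 > 34
    if parts >= records == j:
        j *= 12 // parts
        records = e[6]
    records *= parts
    if j == 29:
        e -= elems
    records = j
    elems = elems + 39
    return r

records *= parts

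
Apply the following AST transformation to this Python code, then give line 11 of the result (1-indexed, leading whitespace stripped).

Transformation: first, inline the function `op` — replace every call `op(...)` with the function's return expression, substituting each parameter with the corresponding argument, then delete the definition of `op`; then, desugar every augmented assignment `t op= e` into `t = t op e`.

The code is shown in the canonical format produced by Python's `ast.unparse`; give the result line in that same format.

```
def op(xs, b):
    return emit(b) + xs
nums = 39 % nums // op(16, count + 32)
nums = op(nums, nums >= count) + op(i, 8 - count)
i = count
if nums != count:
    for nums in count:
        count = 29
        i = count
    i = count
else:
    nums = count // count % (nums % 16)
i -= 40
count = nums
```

i = i - 40

Transformed code:
nums = 39 % nums // (emit(count + 32) + 16)
nums = emit(nums >= count) + nums + (emit(8 - count) + i)
i = count
if nums != count:
    for nums in count:
        count = 29
        i = count
    i = count
else:
    nums = count // count % (nums % 16)
i = i - 40
count = nums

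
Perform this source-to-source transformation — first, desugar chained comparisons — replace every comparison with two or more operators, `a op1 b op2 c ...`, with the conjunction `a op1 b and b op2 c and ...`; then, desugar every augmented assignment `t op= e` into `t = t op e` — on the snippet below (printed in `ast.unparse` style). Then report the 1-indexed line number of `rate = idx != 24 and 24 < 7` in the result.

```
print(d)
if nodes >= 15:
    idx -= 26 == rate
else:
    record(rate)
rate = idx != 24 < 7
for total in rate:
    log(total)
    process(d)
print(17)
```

Transformed code:
print(d)
if nodes >= 15:
    idx = idx - (26 == rate)
else:
    record(rate)
rate = idx != 24 and 24 < 7
for total in rate:
    log(total)
    process(d)
print(17)

6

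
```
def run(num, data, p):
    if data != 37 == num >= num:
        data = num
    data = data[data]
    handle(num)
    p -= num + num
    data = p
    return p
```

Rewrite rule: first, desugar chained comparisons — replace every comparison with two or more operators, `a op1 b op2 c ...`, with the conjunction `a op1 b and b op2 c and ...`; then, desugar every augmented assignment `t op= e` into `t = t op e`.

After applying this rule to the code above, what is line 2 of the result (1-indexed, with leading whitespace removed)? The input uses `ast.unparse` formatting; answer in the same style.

Transformed code:
def run(num, data, p):
    if data != 37 and 37 == num and (num >= num):
        data = num
    data = data[data]
    handle(num)
    p = p - (num + num)
    data = p
    return p

if data != 37 and 37 == num and (num >= num):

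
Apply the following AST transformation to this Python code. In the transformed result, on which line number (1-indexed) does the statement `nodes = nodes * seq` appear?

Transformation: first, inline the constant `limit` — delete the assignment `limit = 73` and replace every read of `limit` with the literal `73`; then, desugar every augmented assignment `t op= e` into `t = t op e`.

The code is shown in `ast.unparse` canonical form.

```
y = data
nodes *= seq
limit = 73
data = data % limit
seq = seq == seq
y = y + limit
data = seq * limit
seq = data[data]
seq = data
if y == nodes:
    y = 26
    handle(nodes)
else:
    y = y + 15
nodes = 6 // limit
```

Transformed code:
y = data
nodes = nodes * seq
data = data % 73
seq = seq == seq
y = y + 73
data = seq * 73
seq = data[data]
seq = data
if y == nodes:
    y = 26
    handle(nodes)
else:
    y = y + 15
nodes = 6 // 73

2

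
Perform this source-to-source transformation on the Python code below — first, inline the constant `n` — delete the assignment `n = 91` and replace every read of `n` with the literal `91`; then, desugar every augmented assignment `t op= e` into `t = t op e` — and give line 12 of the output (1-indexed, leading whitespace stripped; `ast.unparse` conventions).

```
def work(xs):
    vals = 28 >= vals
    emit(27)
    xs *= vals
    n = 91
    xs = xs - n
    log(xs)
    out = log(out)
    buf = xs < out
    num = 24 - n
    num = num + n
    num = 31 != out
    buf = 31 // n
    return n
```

Transformed code:
def work(xs):
    vals = 28 >= vals
    emit(27)
    xs = xs * vals
    xs = xs - 91
    log(xs)
    out = log(out)
    buf = xs < out
    num = 24 - 91
    num = num + 91
    num = 31 != out
    buf = 31 // 91
    return 91

buf = 31 // 91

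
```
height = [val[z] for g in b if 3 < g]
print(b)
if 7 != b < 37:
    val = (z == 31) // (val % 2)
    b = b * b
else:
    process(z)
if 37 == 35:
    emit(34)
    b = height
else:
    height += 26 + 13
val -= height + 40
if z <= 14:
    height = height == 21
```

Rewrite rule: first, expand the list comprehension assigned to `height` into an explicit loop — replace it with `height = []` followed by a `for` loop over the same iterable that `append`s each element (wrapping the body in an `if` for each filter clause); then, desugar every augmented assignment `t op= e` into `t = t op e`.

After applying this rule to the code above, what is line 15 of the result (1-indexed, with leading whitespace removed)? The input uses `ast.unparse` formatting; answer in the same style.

Transformed code:
height = []
for g in b:
    if 3 < g:
        height.append(val[z])
print(b)
if 7 != b < 37:
    val = (z == 31) // (val % 2)
    b = b * b
else:
    process(z)
if 37 == 35:
    emit(34)
    b = height
else:
    height = height + (26 + 13)
val = val - (height + 40)
if z <= 14:
    height = height == 21

height = height + (26 + 13)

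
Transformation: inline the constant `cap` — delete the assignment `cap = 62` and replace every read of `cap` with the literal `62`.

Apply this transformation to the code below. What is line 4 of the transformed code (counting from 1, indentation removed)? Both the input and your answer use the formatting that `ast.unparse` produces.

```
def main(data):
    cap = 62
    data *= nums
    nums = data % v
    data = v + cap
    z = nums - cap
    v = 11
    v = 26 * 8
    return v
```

Transformed code:
def main(data):
    data *= nums
    nums = data % v
    data = v + 62
    z = nums - 62
    v = 11
    v = 26 * 8
    return v

data = v + 62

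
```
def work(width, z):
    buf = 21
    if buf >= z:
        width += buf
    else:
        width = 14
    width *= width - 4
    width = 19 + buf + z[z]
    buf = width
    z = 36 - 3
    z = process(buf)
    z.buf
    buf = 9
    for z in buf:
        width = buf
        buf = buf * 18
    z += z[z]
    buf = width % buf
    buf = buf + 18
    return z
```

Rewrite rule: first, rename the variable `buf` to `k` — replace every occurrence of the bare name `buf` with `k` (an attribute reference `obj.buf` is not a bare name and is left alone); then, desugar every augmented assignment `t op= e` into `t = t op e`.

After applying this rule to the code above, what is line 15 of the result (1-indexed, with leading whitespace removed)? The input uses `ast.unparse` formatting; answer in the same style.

width = k

Transformed code:
def work(width, z):
    k = 21
    if k >= z:
        width = width + k
    else:
        width = 14
    width = width * (width - 4)
    width = 19 + k + z[z]
    k = width
    z = 36 - 3
    z = process(k)
    z.buf
    k = 9
    for z in k:
        width = k
        k = k * 18
    z = z + z[z]
    k = width % k
    k = k + 18
    return z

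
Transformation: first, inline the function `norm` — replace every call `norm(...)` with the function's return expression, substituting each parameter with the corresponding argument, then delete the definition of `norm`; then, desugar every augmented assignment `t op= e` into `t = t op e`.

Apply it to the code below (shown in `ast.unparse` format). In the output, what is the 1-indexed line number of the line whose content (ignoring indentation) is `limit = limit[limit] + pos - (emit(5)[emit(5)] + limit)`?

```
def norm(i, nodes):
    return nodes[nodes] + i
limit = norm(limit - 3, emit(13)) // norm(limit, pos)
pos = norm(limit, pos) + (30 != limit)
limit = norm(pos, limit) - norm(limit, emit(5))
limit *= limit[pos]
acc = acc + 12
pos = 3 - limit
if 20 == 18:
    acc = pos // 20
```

Transformed code:
limit = (emit(13)[emit(13)] + (limit - 3)) // (pos[pos] + limit)
pos = pos[pos] + limit + (30 != limit)
limit = limit[limit] + pos - (emit(5)[emit(5)] + limit)
limit = limit * limit[pos]
acc = acc + 12
pos = 3 - limit
if 20 == 18:
    acc = pos // 20

3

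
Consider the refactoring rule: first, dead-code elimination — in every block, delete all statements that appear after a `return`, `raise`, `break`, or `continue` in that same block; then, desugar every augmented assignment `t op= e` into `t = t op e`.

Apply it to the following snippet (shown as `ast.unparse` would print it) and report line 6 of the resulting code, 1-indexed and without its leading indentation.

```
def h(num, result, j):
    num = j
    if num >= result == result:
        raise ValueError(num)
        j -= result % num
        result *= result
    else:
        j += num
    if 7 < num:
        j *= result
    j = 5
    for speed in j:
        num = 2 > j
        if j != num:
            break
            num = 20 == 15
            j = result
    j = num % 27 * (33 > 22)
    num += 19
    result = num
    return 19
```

Transformed code:
def h(num, result, j):
    num = j
    if num >= result == result:
        raise ValueError(num)
    else:
        j = j + num
    if 7 < num:
        j = j * result
    j = 5
    for speed in j:
        num = 2 > j
        if j != num:
            break
    j = num % 27 * (33 > 22)
    num = num + 19
    result = num
    return 19

j = j + num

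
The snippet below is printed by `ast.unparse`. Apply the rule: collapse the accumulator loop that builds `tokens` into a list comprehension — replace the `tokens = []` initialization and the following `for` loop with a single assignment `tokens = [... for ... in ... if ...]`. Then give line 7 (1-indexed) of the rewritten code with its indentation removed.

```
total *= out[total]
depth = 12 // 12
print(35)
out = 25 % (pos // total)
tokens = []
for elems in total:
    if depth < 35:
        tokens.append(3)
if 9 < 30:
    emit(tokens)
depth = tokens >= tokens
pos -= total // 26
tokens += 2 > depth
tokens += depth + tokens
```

emit(tokens)

Transformed code:
total *= out[total]
depth = 12 // 12
print(35)
out = 25 % (pos // total)
tokens = [3 for elems in total if depth < 35]
if 9 < 30:
    emit(tokens)
depth = tokens >= tokens
pos -= total // 26
tokens += 2 > depth
tokens += depth + tokens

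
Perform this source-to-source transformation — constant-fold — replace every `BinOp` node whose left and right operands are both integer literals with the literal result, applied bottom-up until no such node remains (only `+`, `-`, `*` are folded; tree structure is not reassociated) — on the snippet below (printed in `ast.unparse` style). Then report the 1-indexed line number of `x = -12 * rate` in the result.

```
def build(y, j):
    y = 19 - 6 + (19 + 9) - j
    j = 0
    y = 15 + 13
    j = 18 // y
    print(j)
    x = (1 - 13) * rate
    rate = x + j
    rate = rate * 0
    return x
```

Transformed code:
def build(y, j):
    y = 41 - j
    j = 0
    y = 28
    j = 18 // y
    print(j)
    x = -12 * rate
    rate = x + j
    rate = rate * 0
    return x

7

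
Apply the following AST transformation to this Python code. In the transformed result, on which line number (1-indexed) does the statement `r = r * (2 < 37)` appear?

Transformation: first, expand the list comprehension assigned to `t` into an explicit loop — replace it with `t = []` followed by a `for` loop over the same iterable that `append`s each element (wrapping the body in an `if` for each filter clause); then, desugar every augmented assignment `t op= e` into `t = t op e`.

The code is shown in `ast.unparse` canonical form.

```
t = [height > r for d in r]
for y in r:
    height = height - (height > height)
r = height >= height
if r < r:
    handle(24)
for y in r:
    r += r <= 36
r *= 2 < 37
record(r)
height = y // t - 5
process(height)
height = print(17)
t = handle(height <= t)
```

Transformed code:
t = []
for d in r:
    t.append(height > r)
for y in r:
    height = height - (height > height)
r = height >= height
if r < r:
    handle(24)
for y in r:
    r = r + (r <= 36)
r = r * (2 < 37)
record(r)
height = y // t - 5
process(height)
height = print(17)
t = handle(height <= t)

11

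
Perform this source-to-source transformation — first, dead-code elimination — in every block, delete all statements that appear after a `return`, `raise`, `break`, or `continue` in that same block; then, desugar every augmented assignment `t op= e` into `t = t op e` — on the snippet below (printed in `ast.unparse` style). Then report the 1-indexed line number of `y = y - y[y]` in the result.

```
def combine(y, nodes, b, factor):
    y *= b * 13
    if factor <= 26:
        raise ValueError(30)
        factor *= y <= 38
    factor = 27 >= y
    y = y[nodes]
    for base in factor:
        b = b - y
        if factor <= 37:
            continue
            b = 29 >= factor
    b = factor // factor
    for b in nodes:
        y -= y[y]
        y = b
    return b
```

Transformed code:
def combine(y, nodes, b, factor):
    y = y * (b * 13)
    if factor <= 26:
        raise ValueError(30)
    factor = 27 >= y
    y = y[nodes]
    for base in factor:
        b = b - y
        if factor <= 37:
            continue
    b = factor // factor
    for b in nodes:
        y = y - y[y]
        y = b
    return b

13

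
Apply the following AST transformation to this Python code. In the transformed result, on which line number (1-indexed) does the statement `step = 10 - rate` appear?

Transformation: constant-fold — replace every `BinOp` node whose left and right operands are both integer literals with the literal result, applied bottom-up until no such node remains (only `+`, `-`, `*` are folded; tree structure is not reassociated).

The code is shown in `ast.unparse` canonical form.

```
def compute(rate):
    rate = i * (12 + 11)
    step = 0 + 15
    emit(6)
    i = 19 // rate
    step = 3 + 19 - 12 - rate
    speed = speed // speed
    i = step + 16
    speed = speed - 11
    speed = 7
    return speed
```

6

Transformed code:
def compute(rate):
    rate = i * 23
    step = 15
    emit(6)
    i = 19 // rate
    step = 10 - rate
    speed = speed // speed
    i = step + 16
    speed = speed - 11
    speed = 7
    return speed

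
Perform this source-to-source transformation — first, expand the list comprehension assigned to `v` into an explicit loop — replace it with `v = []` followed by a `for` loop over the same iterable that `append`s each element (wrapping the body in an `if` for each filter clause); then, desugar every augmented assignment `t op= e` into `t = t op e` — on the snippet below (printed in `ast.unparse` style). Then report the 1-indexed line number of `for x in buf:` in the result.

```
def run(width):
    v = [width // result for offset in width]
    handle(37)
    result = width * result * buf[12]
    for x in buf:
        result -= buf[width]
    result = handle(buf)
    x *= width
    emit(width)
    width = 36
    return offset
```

7

Transformed code:
def run(width):
    v = []
    for offset in width:
        v.append(width // result)
    handle(37)
    result = width * result * buf[12]
    for x in buf:
        result = result - buf[width]
    result = handle(buf)
    x = x * width
    emit(width)
    width = 36
    return offset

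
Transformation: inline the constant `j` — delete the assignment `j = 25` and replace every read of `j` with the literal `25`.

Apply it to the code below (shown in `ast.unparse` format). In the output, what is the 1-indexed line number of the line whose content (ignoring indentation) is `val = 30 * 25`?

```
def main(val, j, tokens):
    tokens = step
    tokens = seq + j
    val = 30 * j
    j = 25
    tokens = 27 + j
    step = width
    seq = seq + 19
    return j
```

Transformed code:
def main(val, j, tokens):
    tokens = step
    tokens = seq + 25
    val = 30 * 25
    tokens = 27 + 25
    step = width
    seq = seq + 19
    return 25

4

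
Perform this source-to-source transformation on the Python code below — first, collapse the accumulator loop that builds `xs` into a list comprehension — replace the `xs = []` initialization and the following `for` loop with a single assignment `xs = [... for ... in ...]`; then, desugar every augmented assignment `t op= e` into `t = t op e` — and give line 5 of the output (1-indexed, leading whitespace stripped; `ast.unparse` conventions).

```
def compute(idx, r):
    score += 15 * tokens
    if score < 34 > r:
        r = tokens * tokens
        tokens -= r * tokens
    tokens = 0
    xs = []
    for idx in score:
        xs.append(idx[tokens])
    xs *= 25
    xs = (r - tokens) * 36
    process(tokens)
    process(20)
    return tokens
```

tokens = tokens - r * tokens

Transformed code:
def compute(idx, r):
    score = score + 15 * tokens
    if score < 34 > r:
        r = tokens * tokens
        tokens = tokens - r * tokens
    tokens = 0
    xs = [idx[tokens] for idx in score]
    xs = xs * 25
    xs = (r - tokens) * 36
    process(tokens)
    process(20)
    return tokens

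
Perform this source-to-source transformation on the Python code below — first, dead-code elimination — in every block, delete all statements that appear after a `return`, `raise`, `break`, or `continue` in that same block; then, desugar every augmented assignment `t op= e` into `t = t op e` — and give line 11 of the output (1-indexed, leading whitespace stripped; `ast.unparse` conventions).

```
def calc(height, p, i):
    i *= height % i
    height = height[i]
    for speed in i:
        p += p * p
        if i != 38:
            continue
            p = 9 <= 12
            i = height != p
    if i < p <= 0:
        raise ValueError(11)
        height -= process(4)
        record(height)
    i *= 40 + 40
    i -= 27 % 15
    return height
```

Transformed code:
def calc(height, p, i):
    i = i * (height % i)
    height = height[i]
    for speed in i:
        p = p + p * p
        if i != 38:
            continue
    if i < p <= 0:
        raise ValueError(11)
    i = i * (40 + 40)
    i = i - 27 % 15
    return height

i = i - 27 % 15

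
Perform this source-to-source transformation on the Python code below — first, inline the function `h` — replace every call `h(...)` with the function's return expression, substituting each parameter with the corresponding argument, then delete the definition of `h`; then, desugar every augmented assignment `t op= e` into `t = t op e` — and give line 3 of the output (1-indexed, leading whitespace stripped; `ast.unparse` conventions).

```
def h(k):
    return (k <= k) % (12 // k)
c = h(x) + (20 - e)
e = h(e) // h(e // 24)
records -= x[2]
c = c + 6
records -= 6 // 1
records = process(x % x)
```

Transformed code:
c = (x <= x) % (12 // x) + (20 - e)
e = (e <= e) % (12 // e) // ((e // 24 <= e // 24) % (12 // (e // 24)))
records = records - x[2]
c = c + 6
records = records - 6 // 1
records = process(x % x)

records = records - x[2]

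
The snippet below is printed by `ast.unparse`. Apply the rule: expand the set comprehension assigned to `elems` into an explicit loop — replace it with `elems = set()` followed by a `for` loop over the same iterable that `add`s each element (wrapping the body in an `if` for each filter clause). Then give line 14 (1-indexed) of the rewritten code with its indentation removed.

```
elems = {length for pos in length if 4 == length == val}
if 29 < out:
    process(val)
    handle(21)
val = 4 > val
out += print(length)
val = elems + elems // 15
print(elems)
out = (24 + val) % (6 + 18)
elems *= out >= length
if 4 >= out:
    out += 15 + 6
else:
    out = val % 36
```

if 4 >= out:

Transformed code:
elems = set()
for pos in length:
    if 4 == length == val:
        elems.add(length)
if 29 < out:
    process(val)
    handle(21)
val = 4 > val
out += print(length)
val = elems + elems // 15
print(elems)
out = (24 + val) % (6 + 18)
elems *= out >= length
if 4 >= out:
    out += 15 + 6
else:
    out = val % 36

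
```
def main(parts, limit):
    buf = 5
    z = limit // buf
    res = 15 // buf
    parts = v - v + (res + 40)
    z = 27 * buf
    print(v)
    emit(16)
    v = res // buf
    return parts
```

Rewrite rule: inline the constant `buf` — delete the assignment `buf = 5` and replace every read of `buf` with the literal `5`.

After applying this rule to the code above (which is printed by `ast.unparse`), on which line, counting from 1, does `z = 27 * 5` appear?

Transformed code:
def main(parts, limit):
    z = limit // 5
    res = 15 // 5
    parts = v - v + (res + 40)
    z = 27 * 5
    print(v)
    emit(16)
    v = res // 5
    return parts

5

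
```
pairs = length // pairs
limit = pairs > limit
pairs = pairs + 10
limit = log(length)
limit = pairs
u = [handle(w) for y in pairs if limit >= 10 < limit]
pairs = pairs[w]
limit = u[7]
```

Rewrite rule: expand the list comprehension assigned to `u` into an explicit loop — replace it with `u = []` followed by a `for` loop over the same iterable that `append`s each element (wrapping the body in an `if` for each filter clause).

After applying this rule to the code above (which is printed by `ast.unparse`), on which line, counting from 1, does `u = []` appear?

6

Transformed code:
pairs = length // pairs
limit = pairs > limit
pairs = pairs + 10
limit = log(length)
limit = pairs
u = []
for y in pairs:
    if limit >= 10 < limit:
        u.append(handle(w))
pairs = pairs[w]
limit = u[7]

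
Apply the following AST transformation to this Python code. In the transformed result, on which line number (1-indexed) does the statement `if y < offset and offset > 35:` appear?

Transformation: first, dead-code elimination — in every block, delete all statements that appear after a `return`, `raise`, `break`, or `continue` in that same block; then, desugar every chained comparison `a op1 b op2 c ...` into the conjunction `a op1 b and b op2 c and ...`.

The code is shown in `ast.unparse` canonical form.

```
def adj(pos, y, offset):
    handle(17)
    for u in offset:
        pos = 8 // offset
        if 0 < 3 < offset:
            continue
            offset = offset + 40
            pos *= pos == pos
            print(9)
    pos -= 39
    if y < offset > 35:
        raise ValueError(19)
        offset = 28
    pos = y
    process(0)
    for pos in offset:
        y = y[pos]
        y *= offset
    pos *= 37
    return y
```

Transformed code:
def adj(pos, y, offset):
    handle(17)
    for u in offset:
        pos = 8 // offset
        if 0 < 3 and 3 < offset:
            continue
    pos -= 39
    if y < offset and offset > 35:
        raise ValueError(19)
    pos = y
    process(0)
    for pos in offset:
        y = y[pos]
        y *= offset
    pos *= 37
    return y

8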